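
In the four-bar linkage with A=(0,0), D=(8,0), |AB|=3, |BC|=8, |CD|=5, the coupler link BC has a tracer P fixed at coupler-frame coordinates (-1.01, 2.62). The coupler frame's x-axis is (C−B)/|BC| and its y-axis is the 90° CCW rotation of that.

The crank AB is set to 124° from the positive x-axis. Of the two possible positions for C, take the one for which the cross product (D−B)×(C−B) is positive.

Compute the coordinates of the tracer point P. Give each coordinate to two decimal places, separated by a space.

-3.34 4.75

A=(0,0), D=(8.00,0)
B = A + 3.00·(cos124°, sin124°) = (-1.6776, 2.4871)
|BD| = 9.9921
circle(B,8.00) ∩ circle(D,5.00): a=6.9476, h=3.9663
  candidates: C₊=(6.0386,4.5992) cross=39.631; C₋=(4.0641,-3.0836) cross=-39.631
  mode + wants cross > 0 → take C=(6.0386,4.5992) (cross=39.631)
ex = (C−B)/|BC| = (0.9645,0.2640); ey = (-0.2640,0.9645)
P = B + -1.01·ex + 2.62·ey = (-3.3435,4.7475)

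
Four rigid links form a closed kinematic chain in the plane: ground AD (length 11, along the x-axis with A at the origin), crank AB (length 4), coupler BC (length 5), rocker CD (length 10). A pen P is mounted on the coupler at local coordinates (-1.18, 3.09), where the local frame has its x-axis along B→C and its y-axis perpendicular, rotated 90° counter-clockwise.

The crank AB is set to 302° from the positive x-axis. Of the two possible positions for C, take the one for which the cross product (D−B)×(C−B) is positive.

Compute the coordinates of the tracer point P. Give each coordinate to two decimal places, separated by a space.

A=(0,0), D=(11.00,0)
B = A + 4.00·(cos302°, sin302°) = (2.1197, -3.3922)
|BD| = 9.5062
circle(B,5.00) ∩ circle(D,10.00): a=0.8083, h=4.9342
  candidates: C₊=(1.1140,1.5056) cross=46.906; C₋=(4.6355,-7.7132) cross=-46.906
  mode + wants cross > 0 → take C=(1.1140,1.5056) (cross=46.906)
ex = (C−B)/|BC| = (-0.2011,0.9796); ey = (-0.9796,-0.2011)
P = B + -1.18·ex + 3.09·ey = (-0.6698,-5.1696)

-0.67 -5.17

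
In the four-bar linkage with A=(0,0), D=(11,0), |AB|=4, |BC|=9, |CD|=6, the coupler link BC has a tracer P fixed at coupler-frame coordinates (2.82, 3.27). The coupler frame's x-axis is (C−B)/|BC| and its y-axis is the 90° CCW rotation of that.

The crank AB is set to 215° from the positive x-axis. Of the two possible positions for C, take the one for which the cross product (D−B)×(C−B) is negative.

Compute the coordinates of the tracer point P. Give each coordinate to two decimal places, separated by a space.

A=(0,0), D=(11.00,0)
B = A + 4.00·(cos215°, sin215°) = (-3.2766, -2.2943)
|BD| = 14.4598
circle(B,9.00) ∩ circle(D,6.00): a=8.7859, h=1.9513
  candidates: C₊=(5.0884,1.0263) cross=28.215; C₋=(5.7076,-2.8268) cross=-28.215
  mode - wants cross < 0 → take C=(5.7076,-2.8268) (cross=-28.215)
ex = (C−B)/|BC| = (0.9982,-0.0592); ey = (0.0592,0.9982)
P = B + 2.82·ex + 3.27·ey = (-0.2681,0.8031)

-0.27 0.80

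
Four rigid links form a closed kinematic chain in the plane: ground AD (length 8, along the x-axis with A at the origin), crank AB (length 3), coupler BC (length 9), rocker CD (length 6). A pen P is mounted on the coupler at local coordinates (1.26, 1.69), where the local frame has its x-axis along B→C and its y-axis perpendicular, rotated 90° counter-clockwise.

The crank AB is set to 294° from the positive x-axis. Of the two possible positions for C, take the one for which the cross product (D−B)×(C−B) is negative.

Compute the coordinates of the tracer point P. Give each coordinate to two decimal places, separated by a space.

2.97 -1.57

A=(0,0), D=(8.00,0)
B = A + 3.00·(cos294°, sin294°) = (1.2202, -2.7406)
|BD| = 7.3128
circle(B,9.00) ∩ circle(D,6.00): a=6.7332, h=5.9719
  candidates: C₊=(5.2245,5.3195) cross=43.671; C₋=(9.7008,-5.7539) cross=-43.671
  mode - wants cross < 0 → take C=(9.7008,-5.7539) (cross=-43.671)
ex = (C−B)/|BC| = (0.9423,-0.3348); ey = (0.3348,0.9423)
P = B + 1.26·ex + 1.69·ey = (2.9733,-1.5700)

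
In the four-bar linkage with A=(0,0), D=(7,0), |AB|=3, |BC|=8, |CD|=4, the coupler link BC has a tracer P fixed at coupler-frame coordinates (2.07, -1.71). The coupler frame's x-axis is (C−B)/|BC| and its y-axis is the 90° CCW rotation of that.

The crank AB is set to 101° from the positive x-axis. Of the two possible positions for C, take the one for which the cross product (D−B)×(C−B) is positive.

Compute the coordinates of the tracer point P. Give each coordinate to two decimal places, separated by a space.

1.70 1.52

A=(0,0), D=(7.00,0)
B = A + 3.00·(cos101°, sin101°) = (-0.5724, 2.9449)
|BD| = 8.1249
circle(B,8.00) ∩ circle(D,4.00): a=7.0163, h=3.8433
  candidates: C₊=(7.3598,3.9838) cross=31.227; C₋=(4.5738,-3.1802) cross=-31.227
  mode + wants cross > 0 → take C=(7.3598,3.9838) (cross=31.227)
ex = (C−B)/|BC| = (0.9915,0.1299); ey = (-0.1299,0.9915)
P = B + 2.07·ex + -1.71·ey = (1.7021,1.5182)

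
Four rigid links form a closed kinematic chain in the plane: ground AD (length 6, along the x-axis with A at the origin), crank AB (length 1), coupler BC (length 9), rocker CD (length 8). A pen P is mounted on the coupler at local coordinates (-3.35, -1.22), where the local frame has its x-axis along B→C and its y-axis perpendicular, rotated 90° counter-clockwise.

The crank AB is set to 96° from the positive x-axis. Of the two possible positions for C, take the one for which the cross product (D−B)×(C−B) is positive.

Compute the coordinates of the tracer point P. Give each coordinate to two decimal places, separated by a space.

-1.27 -2.38

A=(0,0), D=(6.00,0)
B = A + 1.00·(cos96°, sin96°) = (-0.1045, 0.9945)
|BD| = 6.1850
circle(B,9.00) ∩ circle(D,8.00): a=4.4668, h=7.8133
  candidates: C₊=(5.5605,7.9879) cross=48.325; C₋=(3.0478,-7.4354) cross=-48.325
  mode + wants cross > 0 → take C=(5.5605,7.9879) (cross=48.325)
ex = (C−B)/|BC| = (0.6294,0.7770); ey = (-0.7770,0.6294)
P = B + -3.35·ex + -1.22·ey = (-1.2652,-2.3765)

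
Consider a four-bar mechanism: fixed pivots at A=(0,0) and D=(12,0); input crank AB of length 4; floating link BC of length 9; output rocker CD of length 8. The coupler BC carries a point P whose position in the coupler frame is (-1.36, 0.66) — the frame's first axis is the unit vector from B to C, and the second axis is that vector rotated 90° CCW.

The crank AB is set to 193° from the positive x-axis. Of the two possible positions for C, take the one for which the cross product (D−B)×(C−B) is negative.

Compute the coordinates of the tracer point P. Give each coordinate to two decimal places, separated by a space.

A=(0,0), D=(12.00,0)
B = A + 4.00·(cos193°, sin193°) = (-3.8975, -0.8998)
|BD| = 15.9229
circle(B,9.00) ∩ circle(D,8.00): a=8.4953, h=2.9716
  candidates: C₊=(4.4163,2.5471) cross=47.316; C₋=(4.7522,-3.3865) cross=-47.316
  mode - wants cross < 0 → take C=(4.7522,-3.3865) (cross=-47.316)
ex = (C−B)/|BC| = (0.9611,-0.2763); ey = (0.2763,0.9611)
P = B + -1.36·ex + 0.66·ey = (-5.0222,0.1103)

-5.02 0.11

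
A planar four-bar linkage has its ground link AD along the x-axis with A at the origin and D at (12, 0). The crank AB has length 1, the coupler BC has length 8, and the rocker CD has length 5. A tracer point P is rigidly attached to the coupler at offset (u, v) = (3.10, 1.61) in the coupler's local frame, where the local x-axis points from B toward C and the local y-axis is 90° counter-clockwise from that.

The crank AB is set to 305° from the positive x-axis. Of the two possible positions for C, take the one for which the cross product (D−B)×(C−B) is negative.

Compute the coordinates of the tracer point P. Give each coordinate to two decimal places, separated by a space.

4.02 -0.23

A=(0,0), D=(12.00,0)
B = A + 1.00·(cos305°, sin305°) = (0.5736, -0.8192)
|BD| = 11.4557
circle(B,8.00) ∩ circle(D,5.00): a=7.4301, h=2.9655
  candidates: C₊=(7.7726,2.6700) cross=33.972; C₋=(8.1967,-3.2457) cross=-33.972
  mode - wants cross < 0 → take C=(8.1967,-3.2457) (cross=-33.972)
ex = (C−B)/|BC| = (0.9529,-0.3033); ey = (0.3033,0.9529)
P = B + 3.10·ex + 1.61·ey = (4.0159,-0.2253)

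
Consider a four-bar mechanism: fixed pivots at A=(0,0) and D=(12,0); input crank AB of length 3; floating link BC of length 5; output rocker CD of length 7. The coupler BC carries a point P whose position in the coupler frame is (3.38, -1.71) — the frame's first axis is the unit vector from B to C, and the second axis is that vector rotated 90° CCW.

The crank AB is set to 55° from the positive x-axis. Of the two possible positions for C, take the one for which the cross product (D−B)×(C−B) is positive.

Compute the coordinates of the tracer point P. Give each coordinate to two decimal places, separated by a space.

5.49 2.04

A=(0,0), D=(12.00,0)
B = A + 3.00·(cos55°, sin55°) = (1.7207, 2.4575)
|BD| = 10.5689
circle(B,5.00) ∩ circle(D,7.00): a=4.1491, h=2.7902
  candidates: C₊=(6.4049,4.2065) cross=29.489; C₋=(5.1073,-1.2210) cross=-29.489
  mode + wants cross > 0 → take C=(6.4049,4.2065) (cross=29.489)
ex = (C−B)/|BC| = (0.9368,0.3498); ey = (-0.3498,0.9368)
P = B + 3.38·ex + -1.71·ey = (5.4854,2.0378)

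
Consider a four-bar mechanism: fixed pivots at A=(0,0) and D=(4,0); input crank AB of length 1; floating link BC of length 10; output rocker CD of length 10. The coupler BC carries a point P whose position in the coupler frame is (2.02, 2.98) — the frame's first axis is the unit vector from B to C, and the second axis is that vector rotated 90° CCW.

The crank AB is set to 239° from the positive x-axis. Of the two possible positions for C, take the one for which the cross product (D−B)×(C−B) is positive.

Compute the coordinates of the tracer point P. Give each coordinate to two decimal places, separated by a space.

-3.40 1.29

A=(0,0), D=(4.00,0)
B = A + 1.00·(cos239°, sin239°) = (-0.5150, -0.8572)
|BD| = 4.5957
circle(B,10.00) ∩ circle(D,10.00): a=2.2978, h=9.7324
  candidates: C₊=(-0.0728,9.1330) cross=44.727; C₋=(3.5577,-9.9902) cross=-44.727
  mode + wants cross > 0 → take C=(-0.0728,9.1330) (cross=44.727)
ex = (C−B)/|BC| = (0.0442,0.9990); ey = (-0.9990,0.0442)
P = B + 2.02·ex + 2.98·ey = (-3.4028,1.2927)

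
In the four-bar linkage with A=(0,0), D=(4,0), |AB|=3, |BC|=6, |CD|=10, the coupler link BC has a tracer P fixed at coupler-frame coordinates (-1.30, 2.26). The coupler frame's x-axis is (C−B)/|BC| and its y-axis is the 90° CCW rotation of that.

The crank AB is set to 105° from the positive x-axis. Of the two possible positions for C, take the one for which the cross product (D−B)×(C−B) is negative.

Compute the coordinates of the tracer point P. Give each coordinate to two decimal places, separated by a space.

A=(0,0), D=(4.00,0)
B = A + 3.00·(cos105°, sin105°) = (-0.7765, 2.8978)
|BD| = 5.5867
circle(B,6.00) ∩ circle(D,10.00): a=-2.9345, h=5.2334
  candidates: C₊=(-0.5708,8.8943) cross=29.238; C₋=(-5.9999,-0.0545) cross=-29.238
  mode - wants cross < 0 → take C=(-5.9999,-0.0545) (cross=-29.238)
ex = (C−B)/|BC| = (-0.8706,-0.4921); ey = (0.4921,-0.8706)
P = B + -1.30·ex + 2.26·ey = (1.4673,1.5700)

1.47 1.57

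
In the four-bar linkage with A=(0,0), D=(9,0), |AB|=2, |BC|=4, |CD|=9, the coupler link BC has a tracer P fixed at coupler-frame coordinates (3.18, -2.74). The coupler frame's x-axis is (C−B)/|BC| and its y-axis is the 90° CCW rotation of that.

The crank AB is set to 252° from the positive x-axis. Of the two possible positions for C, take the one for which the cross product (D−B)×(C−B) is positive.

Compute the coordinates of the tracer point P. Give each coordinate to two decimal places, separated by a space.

2.73 0.63

A=(0,0), D=(9.00,0)
B = A + 2.00·(cos252°, sin252°) = (-0.6180, -1.9021)
|BD| = 9.8043
circle(B,4.00) ∩ circle(D,9.00): a=1.5873, h=3.6716
  candidates: C₊=(0.2268,2.0077) cross=35.997; C₋=(1.6514,-5.1960) cross=-35.997
  mode + wants cross > 0 → take C=(0.2268,2.0077) (cross=35.997)
ex = (C−B)/|BC| = (0.2112,0.9774); ey = (-0.9774,0.2112)
P = B + 3.18·ex + -2.74·ey = (2.7318,0.6275)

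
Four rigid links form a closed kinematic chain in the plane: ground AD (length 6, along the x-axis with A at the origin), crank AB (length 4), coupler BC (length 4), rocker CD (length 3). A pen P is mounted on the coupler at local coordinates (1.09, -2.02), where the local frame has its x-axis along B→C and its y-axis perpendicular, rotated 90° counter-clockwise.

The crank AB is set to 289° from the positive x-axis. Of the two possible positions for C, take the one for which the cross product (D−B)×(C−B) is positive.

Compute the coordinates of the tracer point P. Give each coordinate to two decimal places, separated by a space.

3.59 -3.66

A=(0,0), D=(6.00,0)
B = A + 4.00·(cos289°, sin289°) = (1.3023, -3.7821)
|BD| = 6.0310
circle(B,4.00) ∩ circle(D,3.00): a=3.5958, h=1.7521
  candidates: C₊=(3.0044,-0.1623) cross=10.567; C₋=(5.2020,-2.8919) cross=-10.567
  mode + wants cross > 0 → take C=(3.0044,-0.1623) (cross=10.567)
ex = (C−B)/|BC| = (0.4255,0.9049); ey = (-0.9049,0.4255)
P = B + 1.09·ex + -2.02·ey = (3.5941,-3.6553)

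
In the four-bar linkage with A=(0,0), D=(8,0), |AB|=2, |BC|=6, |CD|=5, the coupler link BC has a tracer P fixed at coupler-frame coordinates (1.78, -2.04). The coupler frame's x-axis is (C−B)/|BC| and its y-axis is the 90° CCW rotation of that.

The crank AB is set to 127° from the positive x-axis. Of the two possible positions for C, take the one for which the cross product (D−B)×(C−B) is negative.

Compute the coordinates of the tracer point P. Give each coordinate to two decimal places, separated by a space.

A=(0,0), D=(8.00,0)
B = A + 2.00·(cos127°, sin127°) = (-1.2036, 1.5973)
|BD| = 9.3412
circle(B,6.00) ∩ circle(D,5.00): a=5.2594, h=2.8877
  candidates: C₊=(4.4721,3.5431) cross=26.975; C₋=(3.4845,-2.1472) cross=-26.975
  mode - wants cross < 0 → take C=(3.4845,-2.1472) (cross=-26.975)
ex = (C−B)/|BC| = (0.7814,-0.6241); ey = (0.6241,0.7814)
P = B + 1.78·ex + -2.04·ey = (-1.0859,-1.1076)

-1.09 -1.11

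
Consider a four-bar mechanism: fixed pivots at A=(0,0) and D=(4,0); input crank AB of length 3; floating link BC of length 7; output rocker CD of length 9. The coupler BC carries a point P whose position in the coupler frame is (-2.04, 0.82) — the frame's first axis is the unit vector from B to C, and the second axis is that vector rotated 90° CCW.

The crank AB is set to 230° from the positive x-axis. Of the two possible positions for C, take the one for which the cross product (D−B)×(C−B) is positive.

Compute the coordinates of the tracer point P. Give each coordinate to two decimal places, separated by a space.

-2.16 -4.48

A=(0,0), D=(4.00,0)
B = A + 3.00·(cos230°, sin230°) = (-1.9284, -2.2981)
|BD| = 6.3582
circle(B,7.00) ∩ circle(D,9.00): a=0.6627, h=6.9686
  candidates: C₊=(-3.8292,4.4388) cross=44.308; C₋=(1.2083,-8.5561) cross=-44.308
  mode + wants cross > 0 → take C=(-3.8292,4.4388) (cross=44.308)
ex = (C−B)/|BC| = (-0.2716,0.9624); ey = (-0.9624,-0.2716)
P = B + -2.04·ex + 0.82·ey = (-2.1636,-4.4842)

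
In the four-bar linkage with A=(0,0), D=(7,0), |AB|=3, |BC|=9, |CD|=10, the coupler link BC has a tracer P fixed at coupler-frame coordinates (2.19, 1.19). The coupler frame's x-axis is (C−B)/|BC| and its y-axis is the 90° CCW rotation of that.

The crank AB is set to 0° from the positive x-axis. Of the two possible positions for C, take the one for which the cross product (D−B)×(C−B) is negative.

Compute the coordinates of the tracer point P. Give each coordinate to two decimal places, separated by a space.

4.10 -2.24

A=(0,0), D=(7.00,0)
B = A + 3.00·(cos0°, sin0°) = (3.0000, 0.0000)
|BD| = 4.0000
circle(B,9.00) ∩ circle(D,10.00): a=-0.3750, h=8.9922
  candidates: C₊=(2.6250,8.9922) cross=35.969; C₋=(2.6250,-8.9922) cross=-35.969
  mode - wants cross < 0 → take C=(2.6250,-8.9922) (cross=-35.969)
ex = (C−B)/|BC| = (-0.0417,-0.9991); ey = (0.9991,-0.0417)
P = B + 2.19·ex + 1.19·ey = (4.0977,-2.2377)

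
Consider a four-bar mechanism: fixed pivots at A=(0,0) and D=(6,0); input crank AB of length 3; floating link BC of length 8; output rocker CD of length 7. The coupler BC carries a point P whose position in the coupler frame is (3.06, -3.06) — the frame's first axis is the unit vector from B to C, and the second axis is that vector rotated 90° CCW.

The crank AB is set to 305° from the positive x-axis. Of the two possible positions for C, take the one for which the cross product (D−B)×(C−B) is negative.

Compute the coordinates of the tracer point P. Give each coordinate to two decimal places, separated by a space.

A=(0,0), D=(6.00,0)
B = A + 3.00·(cos305°, sin305°) = (1.7207, -2.4575)
|BD| = 4.9347
circle(B,8.00) ∩ circle(D,7.00): a=3.9872, h=6.9356
  candidates: C₊=(1.7245,5.5425) cross=34.225; C₋=(8.6322,-6.4862) cross=-34.225
  mode - wants cross < 0 → take C=(8.6322,-6.4862) (cross=-34.225)
ex = (C−B)/|BC| = (0.8639,-0.5036); ey = (0.5036,0.8639)
P = B + 3.06·ex + -3.06·ey = (2.8234,-6.6421)

2.82 -6.64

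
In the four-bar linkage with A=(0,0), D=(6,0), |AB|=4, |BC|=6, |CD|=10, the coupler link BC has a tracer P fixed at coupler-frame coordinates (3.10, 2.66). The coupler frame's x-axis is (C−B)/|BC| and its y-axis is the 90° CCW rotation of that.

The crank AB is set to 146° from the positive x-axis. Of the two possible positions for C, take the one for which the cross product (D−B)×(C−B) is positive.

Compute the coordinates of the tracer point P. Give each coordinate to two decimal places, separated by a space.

A=(0,0), D=(6.00,0)
B = A + 4.00·(cos146°, sin146°) = (-3.3162, 2.2368)
|BD| = 9.5809
circle(B,6.00) ∩ circle(D,10.00): a=1.4505, h=5.8220
  candidates: C₊=(-0.5465,7.5593) cross=55.780; C₋=(-3.2650,-3.7630) cross=-55.780
  mode + wants cross > 0 → take C=(-0.5465,7.5593) (cross=55.780)
ex = (C−B)/|BC| = (0.4616,0.8871); ey = (-0.8871,0.4616)
P = B + 3.10·ex + 2.66·ey = (-4.2448,6.2146)

-4.24 6.21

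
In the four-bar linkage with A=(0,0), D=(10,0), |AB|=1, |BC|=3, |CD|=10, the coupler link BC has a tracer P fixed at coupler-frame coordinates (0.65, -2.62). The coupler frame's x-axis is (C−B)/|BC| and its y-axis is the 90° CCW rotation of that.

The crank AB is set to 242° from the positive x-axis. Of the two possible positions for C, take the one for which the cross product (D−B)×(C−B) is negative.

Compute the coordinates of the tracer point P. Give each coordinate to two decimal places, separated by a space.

A=(0,0), D=(10.00,0)
B = A + 1.00·(cos242°, sin242°) = (-0.4695, -0.8829)
|BD| = 10.5066
circle(B,3.00) ∩ circle(D,10.00): a=0.9227, h=2.8546
  candidates: C₊=(0.2101,2.0391) cross=29.992; C₋=(0.6899,-3.6499) cross=-29.992
  mode - wants cross < 0 → take C=(0.6899,-3.6499) (cross=-29.992)
ex = (C−B)/|BC| = (0.3864,-0.9223); ey = (0.9223,0.3864)
P = B + 0.65·ex + -2.62·ey = (-2.6347,-2.4949)

-2.63 -2.49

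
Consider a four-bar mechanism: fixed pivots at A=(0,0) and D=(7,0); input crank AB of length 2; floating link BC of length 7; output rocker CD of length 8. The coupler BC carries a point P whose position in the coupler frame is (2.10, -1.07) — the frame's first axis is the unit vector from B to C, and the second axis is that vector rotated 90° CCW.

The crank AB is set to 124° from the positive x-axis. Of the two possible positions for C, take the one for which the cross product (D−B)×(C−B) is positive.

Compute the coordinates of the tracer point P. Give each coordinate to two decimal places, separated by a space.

A=(0,0), D=(7.00,0)
B = A + 2.00·(cos124°, sin124°) = (-1.1184, 1.6581)
|BD| = 8.2860
circle(B,7.00) ∩ circle(D,8.00): a=3.2378, h=6.2062
  candidates: C₊=(3.2959,7.0908) cross=51.424; C₋=(0.8121,-5.0705) cross=-51.424
  mode + wants cross > 0 → take C=(3.2959,7.0908) (cross=51.424)
ex = (C−B)/|BC| = (0.6306,0.7761); ey = (-0.7761,0.6306)
P = B + 2.10·ex + -1.07·ey = (1.0363,2.6131)

1.04 2.61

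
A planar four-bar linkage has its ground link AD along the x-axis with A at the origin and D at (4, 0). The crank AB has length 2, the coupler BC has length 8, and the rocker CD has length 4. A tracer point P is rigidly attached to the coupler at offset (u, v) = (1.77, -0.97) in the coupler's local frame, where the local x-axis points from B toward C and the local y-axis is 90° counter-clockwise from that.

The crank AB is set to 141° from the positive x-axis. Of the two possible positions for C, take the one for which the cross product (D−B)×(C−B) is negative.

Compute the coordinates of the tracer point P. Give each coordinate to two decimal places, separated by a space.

A=(0,0), D=(4.00,0)
B = A + 2.00·(cos141°, sin141°) = (-1.5543, 1.2586)
|BD| = 5.6951
circle(B,8.00) ∩ circle(D,4.00): a=7.0617, h=3.7593
  candidates: C₊=(6.1636,3.3643) cross=21.410; C₋=(4.5020,-3.9684) cross=-21.410
  mode - wants cross < 0 → take C=(4.5020,-3.9684) (cross=-21.410)
ex = (C−B)/|BC| = (0.7570,-0.6534); ey = (0.6534,0.7570)
P = B + 1.77·ex + -0.97·ey = (-0.8481,-0.6322)

-0.85 -0.63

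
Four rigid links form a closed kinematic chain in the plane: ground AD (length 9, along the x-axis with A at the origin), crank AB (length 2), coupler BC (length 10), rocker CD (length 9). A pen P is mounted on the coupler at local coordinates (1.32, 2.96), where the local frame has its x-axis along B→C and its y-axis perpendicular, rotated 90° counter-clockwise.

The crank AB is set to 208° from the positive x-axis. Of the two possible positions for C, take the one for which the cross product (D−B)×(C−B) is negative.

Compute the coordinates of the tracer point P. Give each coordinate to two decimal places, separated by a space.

1.28 0.16

A=(0,0), D=(9.00,0)
B = A + 2.00·(cos208°, sin208°) = (-1.7659, -0.9389)
|BD| = 10.8068
circle(B,10.00) ∩ circle(D,9.00): a=6.2825, h=7.7801
  candidates: C₊=(3.8168,7.3576) cross=84.078; C₋=(5.1688,-8.1438) cross=-84.078
  mode - wants cross < 0 → take C=(5.1688,-8.1438) (cross=-84.078)
ex = (C−B)/|BC| = (0.6935,-0.7205); ey = (0.7205,0.6935)
P = B + 1.32·ex + 2.96·ey = (1.2821,0.1627)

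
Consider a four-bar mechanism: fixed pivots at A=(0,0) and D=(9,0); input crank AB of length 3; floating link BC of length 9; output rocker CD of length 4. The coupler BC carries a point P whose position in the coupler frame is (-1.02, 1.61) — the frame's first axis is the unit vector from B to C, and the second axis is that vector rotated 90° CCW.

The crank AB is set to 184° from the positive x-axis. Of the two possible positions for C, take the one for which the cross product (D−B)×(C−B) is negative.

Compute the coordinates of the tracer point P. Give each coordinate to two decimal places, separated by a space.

A=(0,0), D=(9.00,0)
B = A + 3.00·(cos184°, sin184°) = (-2.9927, -0.2093)
|BD| = 11.9945
circle(B,9.00) ∩ circle(D,4.00): a=8.7068, h=2.2784
  candidates: C₊=(5.6731,2.2207) cross=27.328; C₋=(5.7526,-2.3354) cross=-27.328
  mode - wants cross < 0 → take C=(5.7526,-2.3354) (cross=-27.328)
ex = (C−B)/|BC| = (0.9717,-0.2362); ey = (0.2362,0.9717)
P = B + -1.02·ex + 1.61·ey = (-3.6035,1.5961)

-3.60 1.60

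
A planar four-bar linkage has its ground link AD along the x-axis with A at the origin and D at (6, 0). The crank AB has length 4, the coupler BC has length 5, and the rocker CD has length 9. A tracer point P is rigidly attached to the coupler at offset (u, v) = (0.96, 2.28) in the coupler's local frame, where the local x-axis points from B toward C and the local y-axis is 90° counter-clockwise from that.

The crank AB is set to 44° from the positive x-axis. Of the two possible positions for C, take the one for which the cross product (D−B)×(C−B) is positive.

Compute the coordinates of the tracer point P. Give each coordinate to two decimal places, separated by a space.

A=(0,0), D=(6.00,0)
B = A + 4.00·(cos44°, sin44°) = (2.8774, 2.7786)
|BD| = 4.1799
circle(B,5.00) ∩ circle(D,9.00): a=-4.6087, h=1.9389
  candidates: C₊=(0.7233,7.2908) cross=8.105; C₋=(-1.8546,4.3938) cross=-8.105
  mode + wants cross > 0 → take C=(0.7233,7.2908) (cross=8.105)
ex = (C−B)/|BC| = (-0.4308,0.9024); ey = (-0.9024,-0.4308)
P = B + 0.96·ex + 2.28·ey = (0.4062,2.6627)

0.41 2.66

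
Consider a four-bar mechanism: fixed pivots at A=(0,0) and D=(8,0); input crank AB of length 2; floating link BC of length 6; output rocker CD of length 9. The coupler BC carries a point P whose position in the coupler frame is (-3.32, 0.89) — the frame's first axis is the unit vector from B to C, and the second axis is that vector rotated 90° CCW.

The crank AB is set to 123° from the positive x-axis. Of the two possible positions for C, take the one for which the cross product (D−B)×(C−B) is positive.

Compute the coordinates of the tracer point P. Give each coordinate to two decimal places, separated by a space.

-3.60 -0.67

A=(0,0), D=(8.00,0)
B = A + 2.00·(cos123°, sin123°) = (-1.0893, 1.6773)
|BD| = 9.2428
circle(B,6.00) ∩ circle(D,9.00): a=2.1870, h=5.5872
  candidates: C₊=(2.0754,6.7749) cross=51.641; C₋=(0.0475,-4.2140) cross=-51.641
  mode + wants cross > 0 → take C=(2.0754,6.7749) (cross=51.641)
ex = (C−B)/|BC| = (0.5274,0.8496); ey = (-0.8496,0.5274)
P = B + -3.32·ex + 0.89·ey = (-3.5965,-0.6739)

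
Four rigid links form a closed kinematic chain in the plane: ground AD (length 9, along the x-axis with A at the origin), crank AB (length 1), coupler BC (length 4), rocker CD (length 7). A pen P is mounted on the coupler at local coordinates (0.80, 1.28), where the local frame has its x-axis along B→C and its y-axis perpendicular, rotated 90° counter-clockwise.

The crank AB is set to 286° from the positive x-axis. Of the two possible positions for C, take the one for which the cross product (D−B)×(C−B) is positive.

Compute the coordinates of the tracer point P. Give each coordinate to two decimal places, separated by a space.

A=(0,0), D=(9.00,0)
B = A + 1.00·(cos286°, sin286°) = (0.2756, -0.9613)
|BD| = 8.7772
circle(B,4.00) ∩ circle(D,7.00): a=2.5087, h=3.1155
  candidates: C₊=(2.4280,2.4103) cross=27.345; C₋=(3.1105,-3.7833) cross=-27.345
  mode + wants cross > 0 → take C=(2.4280,2.4103) (cross=27.345)
ex = (C−B)/|BC| = (0.5381,0.8429); ey = (-0.8429,0.5381)
P = B + 0.80·ex + 1.28·ey = (-0.3728,0.4018)

-0.37 0.40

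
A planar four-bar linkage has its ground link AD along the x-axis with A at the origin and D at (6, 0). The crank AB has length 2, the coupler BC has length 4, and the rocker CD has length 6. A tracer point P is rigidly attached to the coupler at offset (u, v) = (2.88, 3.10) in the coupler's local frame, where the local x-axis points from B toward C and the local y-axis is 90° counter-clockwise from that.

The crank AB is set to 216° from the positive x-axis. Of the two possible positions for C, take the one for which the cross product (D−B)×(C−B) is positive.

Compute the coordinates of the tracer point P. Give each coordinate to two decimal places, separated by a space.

A=(0,0), D=(6.00,0)
B = A + 2.00·(cos216°, sin216°) = (-1.6180, -1.1756)
|BD| = 7.7082
circle(B,4.00) ∩ circle(D,6.00): a=2.5568, h=3.0762
  candidates: C₊=(0.4397,2.2546) cross=23.712; C₋=(1.3780,-3.8258) cross=-23.712
  mode + wants cross > 0 → take C=(0.4397,2.2546) (cross=23.712)
ex = (C−B)/|BC| = (0.5144,0.8575); ey = (-0.8575,0.5144)
P = B + 2.88·ex + 3.10·ey = (-2.7948,2.8889)

-2.79 2.89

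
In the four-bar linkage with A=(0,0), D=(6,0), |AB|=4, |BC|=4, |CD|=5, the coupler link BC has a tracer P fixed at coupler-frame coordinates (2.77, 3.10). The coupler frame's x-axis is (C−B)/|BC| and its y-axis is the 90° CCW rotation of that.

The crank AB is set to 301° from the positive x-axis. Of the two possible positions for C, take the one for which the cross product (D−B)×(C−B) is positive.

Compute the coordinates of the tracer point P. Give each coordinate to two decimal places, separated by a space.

-1.65 -1.56

A=(0,0), D=(6.00,0)
B = A + 4.00·(cos301°, sin301°) = (2.0602, -3.4287)
|BD| = 5.2229
circle(B,4.00) ∩ circle(D,5.00): a=1.7498, h=3.5970
  candidates: C₊=(1.0188,0.4334) cross=18.786; C₋=(5.7414,-4.9933) cross=-18.786
  mode + wants cross > 0 → take C=(1.0188,0.4334) (cross=18.786)
ex = (C−B)/|BC| = (-0.2603,0.9655); ey = (-0.9655,-0.2603)
P = B + 2.77·ex + 3.10·ey = (-1.6541,-1.5612)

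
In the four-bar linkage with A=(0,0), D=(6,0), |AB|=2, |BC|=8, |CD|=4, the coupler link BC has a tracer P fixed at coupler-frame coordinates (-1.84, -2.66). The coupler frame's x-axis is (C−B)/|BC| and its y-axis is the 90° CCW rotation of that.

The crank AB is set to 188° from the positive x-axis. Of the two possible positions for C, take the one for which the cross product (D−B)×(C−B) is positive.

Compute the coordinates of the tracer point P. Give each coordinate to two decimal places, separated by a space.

-2.19 -3.51

A=(0,0), D=(6.00,0)
B = A + 2.00·(cos188°, sin188°) = (-1.9805, -0.2783)
|BD| = 7.9854
circle(B,8.00) ∩ circle(D,4.00): a=6.9982, h=3.8763
  candidates: C₊=(4.8783,3.8395) cross=30.953; C₋=(5.1485,-3.9083) cross=-30.953
  mode + wants cross > 0 → take C=(4.8783,3.8395) (cross=30.953)
ex = (C−B)/|BC| = (0.8574,0.5147); ey = (-0.5147,0.8574)
P = B + -1.84·ex + -2.66·ey = (-2.1889,-3.5060)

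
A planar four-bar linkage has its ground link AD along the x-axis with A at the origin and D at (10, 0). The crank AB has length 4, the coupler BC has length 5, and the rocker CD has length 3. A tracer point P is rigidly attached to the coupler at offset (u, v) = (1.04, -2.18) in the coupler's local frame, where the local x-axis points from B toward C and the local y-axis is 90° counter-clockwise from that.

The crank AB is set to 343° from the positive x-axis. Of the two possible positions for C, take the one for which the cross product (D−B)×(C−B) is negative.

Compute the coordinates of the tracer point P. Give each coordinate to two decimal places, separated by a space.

4.17 -3.56

A=(0,0), D=(10.00,0)
B = A + 4.00·(cos343°, sin343°) = (3.8252, -1.1695)
|BD| = 6.2846
circle(B,5.00) ∩ circle(D,3.00): a=4.4152, h=2.3464
  candidates: C₊=(7.7267,1.9576) cross=14.746; C₋=(8.6000,-2.6533) cross=-14.746
  mode - wants cross < 0 → take C=(8.6000,-2.6533) (cross=-14.746)
ex = (C−B)/|BC| = (0.9550,-0.2968); ey = (0.2968,0.9550)
P = B + 1.04·ex + -2.18·ey = (4.1714,-3.5599)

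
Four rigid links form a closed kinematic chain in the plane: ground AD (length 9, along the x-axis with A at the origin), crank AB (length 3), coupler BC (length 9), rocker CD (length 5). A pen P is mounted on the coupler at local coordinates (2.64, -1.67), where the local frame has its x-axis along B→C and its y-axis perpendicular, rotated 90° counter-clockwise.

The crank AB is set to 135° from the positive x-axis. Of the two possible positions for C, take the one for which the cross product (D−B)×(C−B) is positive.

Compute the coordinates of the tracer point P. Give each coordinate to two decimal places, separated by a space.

A=(0,0), D=(9.00,0)
B = A + 3.00·(cos135°, sin135°) = (-2.1213, 2.1213)
|BD| = 11.3218
circle(B,9.00) ∩ circle(D,5.00): a=8.1340, h=3.8520
  candidates: C₊=(6.5904,4.3811) cross=43.612; C₋=(5.1469,-3.1865) cross=-43.612
  mode + wants cross > 0 → take C=(6.5904,4.3811) (cross=43.612)
ex = (C−B)/|BC| = (0.9680,0.2511); ey = (-0.2511,0.9680)
P = B + 2.64·ex + -1.67·ey = (0.8534,1.1677)

0.85 1.17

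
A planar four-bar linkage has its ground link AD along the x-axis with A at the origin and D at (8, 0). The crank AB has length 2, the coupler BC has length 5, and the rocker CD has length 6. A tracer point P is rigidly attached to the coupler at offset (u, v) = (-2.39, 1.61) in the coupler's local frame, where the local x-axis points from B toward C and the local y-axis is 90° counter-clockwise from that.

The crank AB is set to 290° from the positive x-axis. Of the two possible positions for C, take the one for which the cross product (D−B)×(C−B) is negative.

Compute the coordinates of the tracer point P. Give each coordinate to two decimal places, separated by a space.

-0.21 0.86

A=(0,0), D=(8.00,0)
B = A + 2.00·(cos290°, sin290°) = (0.6840, -1.8794)
|BD| = 7.5535
circle(B,5.00) ∩ circle(D,6.00): a=3.0486, h=3.9631
  candidates: C₊=(2.6507,2.7176) cross=29.935; C₋=(4.6228,-4.9593) cross=-29.935
  mode - wants cross < 0 → take C=(4.6228,-4.9593) (cross=-29.935)
ex = (C−B)/|BC| = (0.7878,-0.6160); ey = (0.6160,0.7878)
P = B + -2.39·ex + 1.61·ey = (-0.2070,0.8611)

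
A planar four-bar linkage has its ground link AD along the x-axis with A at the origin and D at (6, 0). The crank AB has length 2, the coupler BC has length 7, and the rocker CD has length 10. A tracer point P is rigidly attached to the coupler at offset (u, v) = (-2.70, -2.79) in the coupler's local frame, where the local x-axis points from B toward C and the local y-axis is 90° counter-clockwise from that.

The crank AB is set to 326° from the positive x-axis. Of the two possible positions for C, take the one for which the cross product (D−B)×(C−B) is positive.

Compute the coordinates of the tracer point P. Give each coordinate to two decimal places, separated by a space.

5.54 -1.13

A=(0,0), D=(6.00,0)
B = A + 2.00·(cos326°, sin326°) = (1.6581, -1.1184)
|BD| = 4.4836
circle(B,7.00) ∩ circle(D,10.00): a=-3.4455, h=6.0933
  candidates: C₊=(-3.1984,3.9229) cross=27.320; C₋=(-0.1586,-7.8785) cross=-27.320
  mode + wants cross > 0 → take C=(-3.1984,3.9229) (cross=27.320)
ex = (C−B)/|BC| = (-0.6938,0.7202); ey = (-0.7202,-0.6938)
P = B + -2.70·ex + -2.79·ey = (5.5406,-1.1272)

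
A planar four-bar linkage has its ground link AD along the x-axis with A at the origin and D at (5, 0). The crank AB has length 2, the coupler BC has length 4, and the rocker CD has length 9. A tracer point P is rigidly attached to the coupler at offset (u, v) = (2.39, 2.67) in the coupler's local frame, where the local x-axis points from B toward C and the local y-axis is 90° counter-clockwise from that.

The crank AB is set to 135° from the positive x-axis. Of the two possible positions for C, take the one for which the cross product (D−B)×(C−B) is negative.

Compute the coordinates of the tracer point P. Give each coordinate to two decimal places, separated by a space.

A=(0,0), D=(5.00,0)
B = A + 2.00·(cos135°, sin135°) = (-1.4142, 1.4142)
|BD| = 6.5683
circle(B,4.00) ∩ circle(D,9.00): a=-1.6639, h=3.6375
  candidates: C₊=(-2.2559,5.3247) cross=23.892; C₋=(-3.8223,-1.7797) cross=-23.892
  mode - wants cross < 0 → take C=(-3.8223,-1.7797) (cross=-23.892)
ex = (C−B)/|BC| = (-0.6020,-0.7985); ey = (0.7985,-0.6020)
P = B + 2.39·ex + 2.67·ey = (-0.7211,-2.1015)

-0.72 -2.10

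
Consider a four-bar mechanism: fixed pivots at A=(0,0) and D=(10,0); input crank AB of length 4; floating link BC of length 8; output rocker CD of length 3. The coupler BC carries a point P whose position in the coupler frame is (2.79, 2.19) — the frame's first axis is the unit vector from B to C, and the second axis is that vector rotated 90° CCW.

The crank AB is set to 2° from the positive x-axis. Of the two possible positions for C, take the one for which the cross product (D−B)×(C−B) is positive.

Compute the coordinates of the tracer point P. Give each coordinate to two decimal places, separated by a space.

6.01 3.06

A=(0,0), D=(10.00,0)
B = A + 4.00·(cos2°, sin2°) = (3.9976, 0.1396)
|BD| = 6.0041
circle(B,8.00) ∩ circle(D,3.00): a=7.5823, h=2.5513
  candidates: C₊=(11.6371,2.5139) cross=15.318; C₋=(11.5185,-2.5873) cross=-15.318
  mode + wants cross > 0 → take C=(11.6371,2.5139) (cross=15.318)
ex = (C−B)/|BC| = (0.9549,0.2968); ey = (-0.2968,0.9549)
P = B + 2.79·ex + 2.19·ey = (6.0119,3.0590)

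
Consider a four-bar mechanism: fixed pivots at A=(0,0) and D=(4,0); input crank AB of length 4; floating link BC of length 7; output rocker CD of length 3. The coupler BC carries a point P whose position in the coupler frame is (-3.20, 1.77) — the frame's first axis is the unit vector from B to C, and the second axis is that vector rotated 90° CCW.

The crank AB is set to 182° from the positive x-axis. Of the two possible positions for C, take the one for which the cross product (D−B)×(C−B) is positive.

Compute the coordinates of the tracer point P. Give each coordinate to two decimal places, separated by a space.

A=(0,0), D=(4.00,0)
B = A + 4.00·(cos182°, sin182°) = (-3.9976, -0.1396)
|BD| = 7.9988
circle(B,7.00) ∩ circle(D,3.00): a=6.4998, h=2.5986
  candidates: C₊=(2.4559,2.5721) cross=20.786; C₋=(2.5466,-2.6244) cross=-20.786
  mode + wants cross > 0 → take C=(2.4559,2.5721) (cross=20.786)
ex = (C−B)/|BC| = (0.9219,0.3874); ey = (-0.3874,0.9219)
P = B + -3.20·ex + 1.77·ey = (-7.6334,0.2526)

-7.63 0.25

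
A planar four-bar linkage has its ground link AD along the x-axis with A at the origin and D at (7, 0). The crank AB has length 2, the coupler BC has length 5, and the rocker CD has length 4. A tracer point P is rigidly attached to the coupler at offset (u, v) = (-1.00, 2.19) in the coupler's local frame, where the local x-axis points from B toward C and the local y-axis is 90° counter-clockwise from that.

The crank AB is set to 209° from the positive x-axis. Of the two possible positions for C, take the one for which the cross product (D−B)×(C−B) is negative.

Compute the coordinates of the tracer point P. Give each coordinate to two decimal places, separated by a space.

A=(0,0), D=(7.00,0)
B = A + 2.00·(cos209°, sin209°) = (-1.7492, -0.9696)
|BD| = 8.8028
circle(B,5.00) ∩ circle(D,4.00): a=4.9126, h=0.9308
  candidates: C₊=(3.0309,0.4966) cross=8.193; C₋=(3.2360,-1.3536) cross=-8.193
  mode - wants cross < 0 → take C=(3.2360,-1.3536) (cross=-8.193)
ex = (C−B)/|BC| = (0.9970,-0.0768); ey = (0.0768,0.9970)
P = B + -1.00·ex + 2.19·ey = (-2.5781,1.2907)

-2.58 1.29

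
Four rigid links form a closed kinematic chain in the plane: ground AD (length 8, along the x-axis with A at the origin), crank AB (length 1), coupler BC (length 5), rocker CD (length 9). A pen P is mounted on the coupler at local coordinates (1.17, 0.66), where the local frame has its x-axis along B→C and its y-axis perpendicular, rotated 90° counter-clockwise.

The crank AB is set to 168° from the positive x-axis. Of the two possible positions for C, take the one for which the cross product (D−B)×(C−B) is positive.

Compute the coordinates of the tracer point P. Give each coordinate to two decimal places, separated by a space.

A=(0,0), D=(8.00,0)
B = A + 1.00·(cos168°, sin168°) = (-0.9781, 0.2079)
|BD| = 8.9806
circle(B,5.00) ∩ circle(D,9.00): a=1.3724, h=4.8080
  candidates: C₊=(0.5052,4.9828) cross=43.178; C₋=(0.2826,-4.6305) cross=-43.178
  mode + wants cross > 0 → take C=(0.5052,4.9828) (cross=43.178)
ex = (C−B)/|BC| = (0.2967,0.9550); ey = (-0.9550,0.2967)
P = B + 1.17·ex + 0.66·ey = (-1.2613,1.5210)

-1.26 1.52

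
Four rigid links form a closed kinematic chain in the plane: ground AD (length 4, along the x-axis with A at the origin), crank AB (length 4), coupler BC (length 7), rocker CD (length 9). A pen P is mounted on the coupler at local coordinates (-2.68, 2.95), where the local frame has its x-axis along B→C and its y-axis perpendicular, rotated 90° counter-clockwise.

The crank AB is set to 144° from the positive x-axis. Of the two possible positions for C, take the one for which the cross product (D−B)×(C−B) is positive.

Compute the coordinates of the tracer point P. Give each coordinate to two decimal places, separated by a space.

-7.16 1.65

A=(0,0), D=(4.00,0)
B = A + 4.00·(cos144°, sin144°) = (-3.2361, 2.3511)
|BD| = 7.6085
circle(B,7.00) ∩ circle(D,9.00): a=1.7013, h=6.7901
  candidates: C₊=(0.4802,8.2832) cross=51.662; C₋=(-3.7163,-4.6324) cross=-51.662
  mode + wants cross > 0 → take C=(0.4802,8.2832) (cross=51.662)
ex = (C−B)/|BC| = (0.5309,0.8474); ey = (-0.8474,0.5309)
P = B + -2.68·ex + 2.95·ey = (-7.1588,1.6462)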